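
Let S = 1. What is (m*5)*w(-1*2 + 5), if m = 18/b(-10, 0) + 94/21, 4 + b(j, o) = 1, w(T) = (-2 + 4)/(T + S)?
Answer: -80/21 ≈ -3.8095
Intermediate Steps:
w(T) = 2/(1 + T) (w(T) = (-2 + 4)/(T + 1) = 2/(1 + T))
b(j, o) = -3 (b(j, o) = -4 + 1 = -3)
m = -32/21 (m = 18/(-3) + 94/21 = 18*(-⅓) + 94*(1/21) = -6 + 94/21 = -32/21 ≈ -1.5238)
(m*5)*w(-1*2 + 5) = (-32/21*5)*(2/(1 + (-1*2 + 5))) = -320/(21*(1 + (-2 + 5))) = -320/(21*(1 + 3)) = -320/(21*4) = -160/21*½ = -80/21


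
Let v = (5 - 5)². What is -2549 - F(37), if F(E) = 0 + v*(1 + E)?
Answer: -2549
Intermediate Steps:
v = 0 (v = 0² = 0)
F(E) = 0 (F(E) = 0 + 0*(1 + E) = 0 + 0 = 0)
-2549 - F(37) = -2549 - 1*0 = -2549 + 0 = -2549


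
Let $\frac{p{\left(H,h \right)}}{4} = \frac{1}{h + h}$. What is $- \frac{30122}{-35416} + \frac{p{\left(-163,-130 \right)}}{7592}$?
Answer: $\frac{1858071143}{2184635960} \approx 0.85052$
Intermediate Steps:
$p{\left(H,h \right)} = \frac{2}{h}$ ($p{\left(H,h \right)} = \frac{4}{h + h} = \frac{4}{2 h} = 4 \frac{1}{2 h} = \frac{2}{h}$)
$- \frac{30122}{-35416} + \frac{p{\left(-163,-130 \right)}}{7592} = - \frac{30122}{-35416} + \frac{2 \frac{1}{-130}}{7592} = \left(-30122\right) \left(- \frac{1}{35416}\right) + 2 \left(- \frac{1}{130}\right) \frac{1}{7592} = \frac{15061}{17708} - \frac{1}{493480} = \frac{1858071143}{2184635960}$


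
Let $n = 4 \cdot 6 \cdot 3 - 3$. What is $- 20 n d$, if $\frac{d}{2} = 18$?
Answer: $-49680$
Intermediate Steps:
$d = 36$ ($d = 2 \cdot 18 = 36$)
$n = 69$ ($n = 24 \cdot 3 - 3 = 72 - 3 = 69$)
$- 20 n d = \left(-20\right) 69 \cdot 36 = \left(-1380\right) 36 = -49680$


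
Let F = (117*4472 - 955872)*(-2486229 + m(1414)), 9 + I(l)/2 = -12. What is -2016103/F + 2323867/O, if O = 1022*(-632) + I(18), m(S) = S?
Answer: -178448219903615177/49601743028896680 ≈ -3.5976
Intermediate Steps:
I(l) = -42 (I(l) = -18 + 2*(-12) = -18 - 24 = -42)
F = 1075050240120 (F = (117*4472 - 955872)*(-2486229 + 1414) = (523224 - 955872)*(-2484815) = -432648*(-2484815) = 1075050240120)
O = -645946 (O = 1022*(-632) - 42 = -645904 - 42 = -645946)
-2016103/F + 2323867/O = -2016103/1075050240120 + 2323867/(-645946) = -2016103*1/1075050240120 + 2323867*(-1/645946) = -2016103/1075050240120 - 331981/92278 = -178448219903615177/49601743028896680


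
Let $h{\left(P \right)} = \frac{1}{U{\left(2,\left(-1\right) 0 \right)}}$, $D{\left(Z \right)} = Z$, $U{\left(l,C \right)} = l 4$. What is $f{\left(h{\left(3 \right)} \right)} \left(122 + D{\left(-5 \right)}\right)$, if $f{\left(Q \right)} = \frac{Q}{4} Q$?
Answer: $\frac{117}{256} \approx 0.45703$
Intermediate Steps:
$U{\left(l,C \right)} = 4 l$
$h{\left(P \right)} = \frac{1}{8}$ ($h{\left(P \right)} = \frac{1}{4 \cdot 2} = \frac{1}{8}$)
$f{\left(Q \right)} = \frac{Q^{2}}{4}$ ($f{\left(Q \right)} = Q \frac{1}{4} Q = \frac{Q}{4} Q = \frac{Q^{2}}{4}$)
$f{\left(h{\left(3 \right)} \right)} \left(122 + D{\left(-5 \right)}\right) = \frac{1}{4 \cdot 64} \left(122 - 5\right) = \frac{1}{4} \cdot \frac{1}{64} \cdot 117 = \frac{1}{256} \cdot 117 = \frac{117}{256}$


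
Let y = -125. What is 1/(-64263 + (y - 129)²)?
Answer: 1/253 ≈ 0.0039526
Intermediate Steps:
1/(-64263 + (y - 129)²) = 1/(-64263 + (-125 - 129)²) = 1/(-64263 + (-254)²) = 1/(-64263 + 64516) = 1/253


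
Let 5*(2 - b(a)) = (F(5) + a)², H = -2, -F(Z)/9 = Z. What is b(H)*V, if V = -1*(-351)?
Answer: -771849/5 ≈ -1.5437e+5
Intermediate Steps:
F(Z) = -9*Z
V = 351
b(a) = 2 - (-45 + a)²/5 (b(a) = 2 - (-9*5 + a)²/5 = 2 - (-45 + a)²/5)
b(H)*V = (2 - (-45 - 2)²/5)*351 = (2 - ⅕*(-47)²)*351 = (2 - ⅕*2209)*351 = (2 - 2209/5)*351 = -2199/5*351 = -771849/5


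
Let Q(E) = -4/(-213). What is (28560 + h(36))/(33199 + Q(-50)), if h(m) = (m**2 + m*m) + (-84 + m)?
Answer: 6625152/7071391 ≈ 0.93690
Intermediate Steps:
Q(E) = 4/213 (Q(E) = -4*(-1/213) = 4/213)
h(m) = -84 + m + 2*m**2 (h(m) = (m**2 + m**2) + (-84 + m) = 2*m**2 + (-84 + m) = -84 + m + 2*m**2)
(28560 + h(36))/(33199 + Q(-50)) = (28560 + (-84 + 36 + 2*36**2))/(33199 + 4/213) = (28560 + (-84 + 36 + 2*1296))/(7071391/213) = (28560 + (-84 + 36 + 2592))*(213/7071391) = (28560 + 2544)*(213/7071391) = 31104*(213/7071391) = 6625152/7071391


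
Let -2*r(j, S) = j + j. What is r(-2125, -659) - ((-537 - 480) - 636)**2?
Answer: -2730284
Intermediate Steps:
r(j, S) = -j (r(j, S) = -(j + j)/2 = -j)
r(-2125, -659) - ((-537 - 480) - 636)**2 = -1*(-2125) - ((-537 - 480) - 636)**2 = 2125 - (-1017 - 636)**2 = 2125 - 1*(-1653)**2 = 2125 - 1*2732409 = 2125 - 2732409 = -2730284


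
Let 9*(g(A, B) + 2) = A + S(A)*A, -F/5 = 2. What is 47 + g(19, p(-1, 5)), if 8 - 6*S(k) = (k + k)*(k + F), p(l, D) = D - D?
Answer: -1901/27 ≈ -70.407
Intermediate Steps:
F = -10 (F = -5*2 = -10)
p(l, D) = 0
S(k) = 4/3 - k*(-10 + k)/3 (S(k) = 4/3 - (k + k)*(k - 10)/6 = 4/3 - 2*k*(-10 + k)/6 = 4/3 - k*(-10 + k)/3)
g(A, B) = -2 + A/9 + A*(4/3 - A²/3 + 10*A/3)/9 (g(A, B) = -2 + (A + (4/3 - A²/3 + 10*A/3)*A)/9 = -2 + (A + A*(4/3 - A²/3 + 10*A/3))/9 = -2 + (A/9 + A*(4/3 - A²/3 + 10*A/3)/9) = -2 + A/9 + A*(4/3 - A²/3 + 10*A/3)/9)
47 + g(19, p(-1, 5)) = 47 + (-2 - 1/27*19³ + (7/27)*19 + (10/27)*19²) = 47 + (-2 - 1/27*6859 + 133/27 + (10/27)*361) = 47 + (-2 - 6859/27 + 133/27 + 3610/27) = 47 - 3170/27 = -1901/27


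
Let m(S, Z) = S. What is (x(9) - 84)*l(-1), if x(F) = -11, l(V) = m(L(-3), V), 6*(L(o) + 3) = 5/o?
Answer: 5605/18 ≈ 311.39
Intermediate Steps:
L(o) = -3 + 5/(6*o) (L(o) = -3 + (5/o)/6 = -3 + 5/(6*o))
l(V) = -59/18 (l(V) = -3 + (⅚)/(-3) = -3 + (⅚)*(-⅓) = -3 - 5/18 = -59/18)
(x(9) - 84)*l(-1) = (-11 - 84)*(-59/18) = -95*(-59/18) = 5605/18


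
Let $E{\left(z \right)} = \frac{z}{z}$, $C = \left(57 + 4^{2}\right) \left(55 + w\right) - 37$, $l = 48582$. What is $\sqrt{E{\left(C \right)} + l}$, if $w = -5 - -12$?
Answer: $\sqrt{48583} \approx 220.42$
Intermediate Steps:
$w = 7$ ($w = -5 + 12 = 7$)
$C = 4489$ ($C = \left(57 + 4^{2}\right) \left(55 + 7\right) - 37 = \left(57 + 16\right) 62 - 37 = 73 \cdot 62 - 37 = 4526 - 37 = 4489$)
$E{\left(z \right)} = 1$
$\sqrt{E{\left(C \right)} + l} = \sqrt{1 + 48582} = \sqrt{48583}$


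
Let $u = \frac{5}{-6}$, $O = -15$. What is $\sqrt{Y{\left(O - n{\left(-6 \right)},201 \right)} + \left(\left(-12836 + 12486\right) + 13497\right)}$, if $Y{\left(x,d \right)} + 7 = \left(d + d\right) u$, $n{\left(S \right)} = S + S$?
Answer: $\sqrt{12805} \approx 113.16$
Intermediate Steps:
$n{\left(S \right)} = 2 S$
$u = - \frac{5}{6}$ ($u = 5 \left(- \frac{1}{6}\right) = - \frac{5}{6} \approx -0.83333$)
$Y{\left(x,d \right)} = -7 - \frac{5 d}{3}$ ($Y{\left(x,d \right)} = -7 + \left(d + d\right) \left(- \frac{5}{6}\right) = -7 + 2 d \left(- \frac{5}{6}\right) = -7 - \frac{5 d}{3}$)
$\sqrt{Y{\left(O - n{\left(-6 \right)},201 \right)} + \left(\left(-12836 + 12486\right) + 13497\right)} = \sqrt{\left(-7 - 335\right) + \left(\left(-12836 + 12486\right) + 13497\right)} = \sqrt{\left(-7 - 335\right) + \left(-350 + 13497\right)} = \sqrt{-342 + 13147} = \sqrt{12805}$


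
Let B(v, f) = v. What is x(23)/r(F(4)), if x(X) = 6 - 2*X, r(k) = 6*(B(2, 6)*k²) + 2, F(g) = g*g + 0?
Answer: -20/1537 ≈ -0.013012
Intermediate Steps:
F(g) = g² (F(g) = g² + 0 = g²)
r(k) = 2 + 12*k² (r(k) = 6*(2*k²) + 2 = 12*k² + 2 = 2 + 12*k²)
x(23)/r(F(4)) = (6 - 2*23)/(2 + 12*(4²)²) = (6 - 46)/(2 + 12*16²) = -40/(2 + 12*256) = -40/(2 + 3072) = -40/3074 = -40*1/3074 = -20/1537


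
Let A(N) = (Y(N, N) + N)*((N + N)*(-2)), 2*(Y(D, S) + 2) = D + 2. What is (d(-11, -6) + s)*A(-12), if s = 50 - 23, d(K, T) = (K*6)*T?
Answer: -385776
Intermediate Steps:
d(K, T) = 6*K*T (d(K, T) = (6*K)*T = 6*K*T)
Y(D, S) = -1 + D/2 (Y(D, S) = -2 + (D + 2)/2 = -2 + (2 + D)/2 = -2 + (1 + D/2) = -1 + D/2)
s = 27
A(N) = -4*N*(-1 + 3*N/2) (A(N) = ((-1 + N/2) + N)*((N + N)*(-2)) = (-1 + 3*N/2)*((2*N)*(-2)) = (-1 + 3*N/2)*(-4*N) = -4*N*(-1 + 3*N/2))
(d(-11, -6) + s)*A(-12) = (6*(-11)*(-6) + 27)*(2*(-12)*(2 - 3*(-12))) = (396 + 27)*(2*(-12)*(2 + 36)) = 423*(2*(-12)*38) = 423*(-912) = -385776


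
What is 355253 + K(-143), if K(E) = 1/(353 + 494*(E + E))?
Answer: 50066160542/140931 ≈ 3.5525e+5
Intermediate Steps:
K(E) = 1/(353 + 988*E) (K(E) = 1/(353 + 494*(2*E)) = 1/(353 + 988*E))
355253 + K(-143) = 355253 + 1/(353 + 988*(-143)) = 355253 + 1/(353 - 141284) = 355253 + 1/(-140931) = 355253 - 1/140931 = 50066160542/140931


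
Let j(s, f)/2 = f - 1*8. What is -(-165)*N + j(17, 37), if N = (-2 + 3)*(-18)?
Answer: -2912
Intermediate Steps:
j(s, f) = -16 + 2*f (j(s, f) = 2*(f - 1*8) = 2*(f - 8) = 2*(-8 + f) = -16 + 2*f)
N = -18 (N = 1*(-18) = -18)
-(-165)*N + j(17, 37) = -(-165)*(-18) + (-16 + 2*37) = -165*18 + (-16 + 74) = -2970 + 58 = -2912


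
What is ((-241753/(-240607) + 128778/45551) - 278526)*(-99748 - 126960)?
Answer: 692042532405334890964/10959889457 ≈ 6.3143e+10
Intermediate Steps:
((-241753/(-240607) + 128778/45551) - 278526)*(-99748 - 126960) = ((-241753*(-1/240607) + 128778*(1/45551)) - 278526)*(-226708) = ((241753/240607 + 128778/45551) - 278526)*(-226708) = (41996979149/10959889457 - 278526)*(-226708) = -3052572173921233/10959889457*(-226708) = 692042532405334890964/10959889457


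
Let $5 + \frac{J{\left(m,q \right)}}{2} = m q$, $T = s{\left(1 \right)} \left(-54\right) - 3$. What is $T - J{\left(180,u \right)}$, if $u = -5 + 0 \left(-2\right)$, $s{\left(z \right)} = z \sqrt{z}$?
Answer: $1753$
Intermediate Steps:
$s{\left(z \right)} = z^{\frac{3}{2}}$
$T = -57$ ($T = 1^{\frac{3}{2}} \left(-54\right) - 3 = 1 \left(-54\right) - 3 = -54 - 3 = -57$)
$u = -5$ ($u = -5 + 0 = -5$)
$J{\left(m,q \right)} = -10 + 2 m q$
$T - J{\left(180,u \right)} = -57 - \left(-10 + 2 \cdot 180 \left(-5\right)\right) = -57 - \left(-10 - 1800\right) = -57 - -1810 = -57 + 1810 = 1753$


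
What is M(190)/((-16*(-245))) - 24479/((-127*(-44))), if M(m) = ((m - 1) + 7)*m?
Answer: 28607/5588 ≈ 5.1194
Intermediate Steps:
M(m) = m*(6 + m) (M(m) = ((-1 + m) + 7)*m = (6 + m)*m = m*(6 + m))
M(190)/((-16*(-245))) - 24479/((-127*(-44))) = (190*(6 + 190))/((-16*(-245))) - 24479/((-127*(-44))) = (190*196)/3920 - 24479/5588 = 37240*(1/3920) - 24479*1/5588 = 19/2 - 24479/5588 = 28607/5588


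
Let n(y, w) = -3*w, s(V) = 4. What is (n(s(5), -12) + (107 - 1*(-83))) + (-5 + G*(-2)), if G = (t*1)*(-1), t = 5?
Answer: 231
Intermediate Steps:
G = -5 (G = (5*1)*(-1) = 5*(-1) = -5)
(n(s(5), -12) + (107 - 1*(-83))) + (-5 + G*(-2)) = (-3*(-12) + (107 - 1*(-83))) + (-5 - 5*(-2)) = (36 + (107 + 83)) + (-5 + 10) = (36 + 190) + 5 = 226 + 5 = 231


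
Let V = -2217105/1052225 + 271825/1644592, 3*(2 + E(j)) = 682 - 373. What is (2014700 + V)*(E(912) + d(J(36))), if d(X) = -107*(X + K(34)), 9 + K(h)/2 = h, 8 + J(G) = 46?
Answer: -56479620743652222333/3009531856 ≈ -1.8767e+10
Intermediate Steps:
J(G) = 38 (J(G) = -8 + 46 = 38)
K(h) = -18 + 2*h
E(j) = 101 (E(j) = -2 + (682 - 373)/3 = -2 + (⅓)*309 = -2 + 103 = 101)
d(X) = -5350 - 107*X (d(X) = -107*(X + (-18 + 2*34)) = -107*(X + (-18 + 68)) = -107*(X + 50) = -107*(50 + X) = -5350 - 107*X)
V = -672042417107/346096163440 (V = -2217105*1/1052225 + 271825*(1/1644592) = -443421/210445 + 271825/1644592 = -672042417107/346096163440 ≈ -1.9418)
(2014700 + V)*(E(912) + d(J(36))) = (2014700 - 672042417107/346096163440)*(101 + (-5350 - 107*38)) = 697279268440150893*(101 + (-5350 - 4066))/346096163440 = 697279268440150893*(101 - 9416)/346096163440 = (697279268440150893/346096163440)*(-9315) = -56479620743652222333/3009531856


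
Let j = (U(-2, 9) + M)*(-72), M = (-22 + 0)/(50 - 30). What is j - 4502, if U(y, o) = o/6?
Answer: -22654/5 ≈ -4530.8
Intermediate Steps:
M = -11/10 (M = -22/20 = -22*1/20 = -11/10 ≈ -1.1000)
U(y, o) = o/6 (U(y, o) = o*(⅙) = o/6)
j = -144/5 (j = ((⅙)*9 - 11/10)*(-72) = (3/2 - 11/10)*(-72) = (⅖)*(-72) = -144/5 ≈ -28.800)
j - 4502 = -144/5 - 4502 = -22654/5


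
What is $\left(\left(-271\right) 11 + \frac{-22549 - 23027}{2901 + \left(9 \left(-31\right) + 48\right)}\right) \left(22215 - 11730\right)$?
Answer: $- \frac{2797693677}{89} \approx -3.1435 \cdot 10^{7}$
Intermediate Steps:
$\left(\left(-271\right) 11 + \frac{-22549 - 23027}{2901 + \left(9 \left(-31\right) + 48\right)}\right) \left(22215 - 11730\right) = \left(-2981 - \frac{45576}{2901 + \left(-279 + 48\right)}\right) 10485 = \left(-2981 - \frac{45576}{2901 - 231}\right) 10485 = \left(-2981 - \frac{45576}{2670}\right) 10485 = \left(-2981 - \frac{7596}{445}\right) 10485 = \left(- \frac{1334141}{445}\right) 10485 = - \frac{2797693677}{89}$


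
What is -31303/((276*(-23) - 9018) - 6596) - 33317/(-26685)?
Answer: 1567028509/586055970 ≈ 2.6739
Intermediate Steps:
-31303/((276*(-23) - 9018) - 6596) - 33317/(-26685) = -31303/((-6348 - 9018) - 6596) - 33317*(-1/26685) = -31303/(-15366 - 6596) + 33317/26685 = -31303/(-21962) + 33317/26685 = -31303*(-1/21962) + 33317/26685 = 31303/21962 + 33317/26685 = 1567028509/586055970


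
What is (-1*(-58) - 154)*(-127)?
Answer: 12192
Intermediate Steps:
(-1*(-58) - 154)*(-127) = (58 - 154)*(-127) = -96*(-127) = 12192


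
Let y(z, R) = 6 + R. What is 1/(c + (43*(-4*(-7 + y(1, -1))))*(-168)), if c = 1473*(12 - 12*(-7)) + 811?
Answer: 1/84427 ≈ 1.1845e-5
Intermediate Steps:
c = 142219 (c = 1473*(12 + 84) + 811 = 1473*96 + 811 = 141408 + 811 = 142219)
1/(c + (43*(-4*(-7 + y(1, -1))))*(-168)) = 1/(142219 + (43*(-4*(-7 + (6 - 1))))*(-168)) = 1/(142219 + (43*(-4*(-7 + 5)))*(-168)) = 1/(142219 + (43*(-4*(-2)))*(-168)) = 1/(142219 + (43*8)*(-168)) = 1/(142219 + 344*(-168)) = 1/(142219 - 57792) = 1/84427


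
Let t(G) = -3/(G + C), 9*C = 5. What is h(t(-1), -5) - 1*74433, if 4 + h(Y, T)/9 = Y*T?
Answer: -299091/4 ≈ -74773.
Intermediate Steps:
C = 5/9 (C = (⅑)*5 = 5/9 ≈ 0.55556)
t(G) = -3/(5/9 + G) (t(G) = -3/(G + 5/9) = -3/(5/9 + G))
h(Y, T) = -36 + 9*T*Y (h(Y, T) = -36 + 9*(Y*T) = -36 + 9*(T*Y) = -36 + 9*T*Y)
h(t(-1), -5) - 1*74433 = (-36 + 9*(-5)*(-27/(5 + 9*(-1)))) - 1*74433 = (-36 + 9*(-5)*(-27/(5 - 9))) - 74433 = (-36 + 9*(-5)*(-27/(-4))) - 74433 = (-36 + 9*(-5)*(-27*(-¼))) - 74433 = (-36 + 9*(-5)*(27/4)) - 74433 = (-36 - 1215/4) - 74433 = -1359/4 - 74433 = -299091/4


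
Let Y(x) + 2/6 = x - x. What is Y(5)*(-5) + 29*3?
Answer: 266/3 ≈ 88.667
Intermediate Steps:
Y(x) = -⅓ (Y(x) = -⅓ + (x - x) = -⅓ + 0 = -⅓)
Y(5)*(-5) + 29*3 = -⅓*(-5) + 29*3 = 5/3 + 87 = 266/3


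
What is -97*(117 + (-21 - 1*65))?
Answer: -3007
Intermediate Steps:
-97*(117 + (-21 - 1*65)) = -97*(117 + (-21 - 65)) = -97*(117 - 86) = -97*31 = -3007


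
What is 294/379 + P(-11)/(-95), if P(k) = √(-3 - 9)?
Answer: 294/379 - 2*I*√3/95 ≈ 0.77573 - 0.036464*I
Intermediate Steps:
P(k) = 2*I*√3 (P(k) = √(-12) = 2*I*√3)
294/379 + P(-11)/(-95) = 294/379 + (2*I*√3)/(-95) = 294*(1/379) + (2*I*√3)*(-1/95) = 294/379 - 2*I*√3/95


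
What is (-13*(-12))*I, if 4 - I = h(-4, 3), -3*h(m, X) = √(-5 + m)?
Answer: 624 + 156*I ≈ 624.0 + 156.0*I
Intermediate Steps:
h(m, X) = -√(-5 + m)/3
I = 4 + I (I = 4 - (-1)*√(-5 - 4)/3 = 4 - (-1)*√(-9)/3 = 4 - (-1)*3*I/3 = 4 - (-1)*I = 4 + I ≈ 4.0 + 1.0*I)
(-13*(-12))*I = (-13*(-12))*(4 + I) = 156*(4 + I) = 624 + 156*I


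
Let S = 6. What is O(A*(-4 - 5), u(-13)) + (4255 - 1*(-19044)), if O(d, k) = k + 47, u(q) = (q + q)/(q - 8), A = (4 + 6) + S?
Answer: 490292/21 ≈ 23347.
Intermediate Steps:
A = 16 (A = (4 + 6) + 6 = 10 + 6 = 16)
u(q) = 2*q/(-8 + q) (u(q) = (2*q)/(-8 + q) = 2*q/(-8 + q))
O(d, k) = 47 + k
O(A*(-4 - 5), u(-13)) + (4255 - 1*(-19044)) = (47 + 2*(-13)/(-8 - 13)) + (4255 - 1*(-19044)) = (47 + 2*(-13)/(-21)) + (4255 + 19044) = (47 + 2*(-13)*(-1/21)) + 23299 = (47 + 26/21) + 23299 = 1013/21 + 23299 = 490292/21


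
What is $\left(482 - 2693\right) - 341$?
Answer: $-2552$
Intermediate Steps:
$\left(482 - 2693\right) - 341 = -2211 - 341 = -2552$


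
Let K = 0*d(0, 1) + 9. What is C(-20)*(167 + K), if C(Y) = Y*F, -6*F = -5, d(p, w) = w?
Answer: -8800/3 ≈ -2933.3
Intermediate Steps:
F = ⅚ (F = -⅙*(-5) = ⅚ ≈ 0.83333)
C(Y) = 5*Y/6 (C(Y) = Y*(⅚) = 5*Y/6)
K = 9 (K = 0*1 + 9 = 0 + 9 = 9)
C(-20)*(167 + K) = ((⅚)*(-20))*(167 + 9) = -50/3*176 = -8800/3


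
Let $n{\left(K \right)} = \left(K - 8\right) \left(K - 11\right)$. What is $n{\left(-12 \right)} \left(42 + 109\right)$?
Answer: $69460$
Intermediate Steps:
$n{\left(K \right)} = \left(-11 + K\right) \left(-8 + K\right)$ ($n{\left(K \right)} = \left(-8 + K\right) \left(-11 + K\right) = \left(-11 + K\right) \left(-8 + K\right)$)
$n{\left(-12 \right)} \left(42 + 109\right) = \left(88 + \left(-12\right)^{2} - -228\right) \left(42 + 109\right) = \left(88 + 144 + 228\right) 151 = 460 \cdot 151 = 69460$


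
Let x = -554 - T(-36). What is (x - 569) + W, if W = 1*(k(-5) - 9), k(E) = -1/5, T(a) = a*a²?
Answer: 227619/5 ≈ 45524.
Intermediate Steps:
T(a) = a³
k(E) = -⅕ (k(E) = -1*⅕ = -⅕)
x = 46102 (x = -554 - 1*(-36)³ = -554 - 1*(-46656) = -554 + 46656 = 46102)
W = -46/5 (W = 1*(-⅕ - 9) = 1*(-46/5) = -46/5 ≈ -9.2000)
(x - 569) + W = (46102 - 569) - 46/5 = 45533 - 46/5 = 227619/5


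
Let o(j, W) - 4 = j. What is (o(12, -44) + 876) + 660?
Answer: 1552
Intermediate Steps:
o(j, W) = 4 + j
(o(12, -44) + 876) + 660 = ((4 + 12) + 876) + 660 = (16 + 876) + 660 = 892 + 660 = 1552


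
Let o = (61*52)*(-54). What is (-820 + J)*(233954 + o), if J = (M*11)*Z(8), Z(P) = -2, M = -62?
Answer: 34090304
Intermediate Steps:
o = -171288 (o = 3172*(-54) = -171288)
J = 1364 (J = -62*11*(-2) = -682*(-2) = 1364)
(-820 + J)*(233954 + o) = (-820 + 1364)*(233954 - 171288) = 544*62666 = 34090304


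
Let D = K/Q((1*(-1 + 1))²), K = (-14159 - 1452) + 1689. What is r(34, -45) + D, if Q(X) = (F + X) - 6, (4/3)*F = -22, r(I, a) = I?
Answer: 29374/45 ≈ 652.76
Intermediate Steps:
F = -33/2 (F = (¾)*(-22) = -33/2 ≈ -16.500)
Q(X) = -45/2 + X (Q(X) = (-33/2 + X) - 6 = -45/2 + X)
K = -13922 (K = -15611 + 1689 = -13922)
D = 27844/45 (D = -13922/(-45/2 + (1*(-1 + 1))²) = -13922/(-45/2 + (1*0)²) = -13922/(-45/2 + 0²) = -13922/(-45/2 + 0) = -13922/(-45/2) = -13922*(-2/45) = 27844/45 ≈ 618.76)
r(34, -45) + D = 34 + 27844/45 = 29374/45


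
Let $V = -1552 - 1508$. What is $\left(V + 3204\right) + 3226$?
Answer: $3370$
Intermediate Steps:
$V = -3060$ ($V = -1552 - 1508 = -3060$)
$\left(V + 3204\right) + 3226 = \left(-3060 + 3204\right) + 3226 = 144 + 3226 = 3370$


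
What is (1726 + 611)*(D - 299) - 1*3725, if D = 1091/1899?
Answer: -443825015/633 ≈ -7.0115e+5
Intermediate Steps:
D = 1091/1899 (D = 1091*(1/1899) = 1091/1899 ≈ 0.57451)
(1726 + 611)*(D - 299) - 1*3725 = (1726 + 611)*(1091/1899 - 299) - 1*3725 = 2337*(-566710/1899) - 3725 = -441467090/633 - 3725 = -443825015/633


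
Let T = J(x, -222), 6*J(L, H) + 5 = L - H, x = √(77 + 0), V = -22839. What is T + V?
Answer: -136817/6 + √77/6 ≈ -22801.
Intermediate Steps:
x = √77 ≈ 8.7750
J(L, H) = -⅚ - H/6 + L/6 (J(L, H) = -⅚ + (L - H)/6 = -⅚ + (-H/6 + L/6) = -⅚ - H/6 + L/6)
T = 217/6 + √77/6 (T = -⅚ - ⅙*(-222) + √77/6 = -⅚ + 37 + √77/6 = 217/6 + √77/6 ≈ 37.629)
T + V = (217/6 + √77/6) - 22839 = -136817/6 + √77/6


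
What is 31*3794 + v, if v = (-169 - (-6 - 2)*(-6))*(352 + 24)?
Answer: 36022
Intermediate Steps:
v = -81592 (v = (-169 - (-8)*(-6))*376 = (-169 - 1*48)*376 = (-169 - 48)*376 = -217*376 = -81592)
31*3794 + v = 31*3794 - 81592 = 117614 - 81592 = 36022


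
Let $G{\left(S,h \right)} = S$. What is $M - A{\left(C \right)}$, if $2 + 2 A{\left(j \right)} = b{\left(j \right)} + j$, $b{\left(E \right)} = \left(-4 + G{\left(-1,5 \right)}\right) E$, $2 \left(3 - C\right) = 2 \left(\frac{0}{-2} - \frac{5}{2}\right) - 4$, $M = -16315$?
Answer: $-16299$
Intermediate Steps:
$C = \frac{15}{2}$ ($C = 3 - \frac{2 \left(\frac{0}{-2} - \frac{5}{2}\right) - 4}{2} = 3 - \frac{2 \left(0 \left(- \frac{1}{2}\right) - \frac{5}{2}\right) - 4}{2} = 3 - \frac{2 \left(0 - \frac{5}{2}\right) - 4}{2} = 3 - \frac{2 \left(- \frac{5}{2}\right) - 4}{2} = 3 - \frac{-5 - 4}{2} = 3 - - \frac{9}{2} = 3 + \frac{9}{2} = \frac{15}{2} \approx 7.5$)
$b{\left(E \right)} = - 5 E$ ($b{\left(E \right)} = \left(-4 - 1\right) E = - 5 E$)
$A{\left(j \right)} = -1 - 2 j$ ($A{\left(j \right)} = -1 + \frac{- 5 j + j}{2} = -1 + \frac{\left(-4\right) j}{2} = -1 - 2 j$)
$M - A{\left(C \right)} = -16315 - \left(-1 - 15\right) = -16315 - -16 = -16315 + 16 = -16299$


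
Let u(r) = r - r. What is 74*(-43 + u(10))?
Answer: -3182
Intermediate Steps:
u(r) = 0
74*(-43 + u(10)) = 74*(-43 + 0) = 74*(-43) = -3182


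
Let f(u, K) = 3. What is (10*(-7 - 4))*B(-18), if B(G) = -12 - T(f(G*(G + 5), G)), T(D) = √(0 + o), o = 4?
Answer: 1540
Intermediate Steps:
T(D) = 2 (T(D) = √(0 + 4) = √4 = 2)
B(G) = -14 (B(G) = -12 - 1*2 = -12 - 2 = -14)
(10*(-7 - 4))*B(-18) = (10*(-7 - 4))*(-14) = (10*(-11))*(-14) = -110*(-14) = 1540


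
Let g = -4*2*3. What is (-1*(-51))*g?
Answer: -1224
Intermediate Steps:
g = -24 (g = -8*3 = -24)
(-1*(-51))*g = -1*(-51)*(-24) = 51*(-24) = -1224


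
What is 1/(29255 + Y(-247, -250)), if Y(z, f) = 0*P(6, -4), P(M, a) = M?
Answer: 1/29255 ≈ 3.4182e-5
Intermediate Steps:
Y(z, f) = 0 (Y(z, f) = 0*6 = 0)
1/(29255 + Y(-247, -250)) = 1/(29255 + 0) = 1/29255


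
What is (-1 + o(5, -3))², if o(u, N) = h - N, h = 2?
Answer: 16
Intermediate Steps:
o(u, N) = 2 - N
(-1 + o(5, -3))² = (-1 + (2 - 1*(-3)))² = (-1 + (2 + 3))² = (-1 + 5)² = 4² = 16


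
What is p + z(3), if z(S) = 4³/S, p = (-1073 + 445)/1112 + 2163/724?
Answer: 7172173/301908 ≈ 23.756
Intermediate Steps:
p = 243823/100636 (p = -628*1/1112 + 2163*(1/724) = -157/278 + 2163/724 = 243823/100636 ≈ 2.4228)
z(S) = 64/S
p + z(3) = 243823/100636 + 64/3 = 7172173/301908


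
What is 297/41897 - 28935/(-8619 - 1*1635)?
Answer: 405111711/143203946 ≈ 2.8289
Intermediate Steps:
297/41897 - 28935/(-8619 - 1*1635) = 297*(1/41897) - 28935/(-8619 - 1635) = 297/41897 - 28935/(-10254) = 297/41897 - 28935*(-1/10254) = 297/41897 + 9645/3418 = 405111711/143203946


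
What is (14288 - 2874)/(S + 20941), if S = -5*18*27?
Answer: 11414/18511 ≈ 0.61661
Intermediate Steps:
S = -2430 (S = -90*27 = -2430)
(14288 - 2874)/(S + 20941) = (14288 - 2874)/(-2430 + 20941) = 11414/18511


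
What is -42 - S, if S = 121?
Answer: -163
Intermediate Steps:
-42 - S = -42 - 1*121 = -42 - 121 = -163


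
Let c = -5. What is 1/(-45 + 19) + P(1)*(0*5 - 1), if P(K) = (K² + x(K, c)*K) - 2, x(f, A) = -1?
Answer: 51/26 ≈ 1.9615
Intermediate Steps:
P(K) = -2 + K² - K (P(K) = (K² - K) - 2 = -2 + K² - K)
1/(-45 + 19) + P(1)*(0*5 - 1) = 1/(-45 + 19) + (-2 + 1² - 1*1)*(0*5 - 1) = 1/(-26) + (-2 + 1 - 1)*(0 - 1) = -1/26 - 2*(-1) = -1/26 + 2 = 51/26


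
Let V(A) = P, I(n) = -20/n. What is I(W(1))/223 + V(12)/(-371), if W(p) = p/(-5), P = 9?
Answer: 35093/82733 ≈ 0.42417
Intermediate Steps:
W(p) = -p/5 (W(p) = p*(-1/5) = -p/5)
V(A) = 9
I(W(1))/223 + V(12)/(-371) = -20/((-1/5*1))/223 + 9/(-371) = -20/(-1/5)*(1/223) + 9*(-1/371) = -20*(-5)*(1/223) - 9/371 = 100*(1/223) - 9/371 = 100/223 - 9/371 = 35093/82733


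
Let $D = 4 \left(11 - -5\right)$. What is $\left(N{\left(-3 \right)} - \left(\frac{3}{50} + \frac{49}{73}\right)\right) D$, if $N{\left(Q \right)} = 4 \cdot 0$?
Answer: $- \frac{85408}{1825} \approx -46.799$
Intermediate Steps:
$D = 64$ ($D = 4 \left(11 + 5\right) = 4 \cdot 16 = 64$)
$N{\left(Q \right)} = 0$
$\left(N{\left(-3 \right)} - \left(\frac{3}{50} + \frac{49}{73}\right)\right) D = \left(0 - \left(\frac{3}{50} + \frac{49}{73}\right)\right) 64 = \left(0 - \frac{2669}{3650}\right) 64 = \left(- \frac{2669}{3650}\right) 64 = - \frac{85408}{1825}$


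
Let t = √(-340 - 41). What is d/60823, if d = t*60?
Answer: 60*I*√381/60823 ≈ 0.019255*I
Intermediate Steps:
t = I*√381 (t = √(-381) = I*√381 ≈ 19.519*I)
d = 60*I*√381 (d = (I*√381)*60 = 60*I*√381 ≈ 1171.2*I)
d/60823 = (60*I*√381)/60823 = (60*I*√381)*(1/60823) = 60*I*√381/60823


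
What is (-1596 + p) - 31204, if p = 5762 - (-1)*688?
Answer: -26350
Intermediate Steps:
p = 6450 (p = 5762 - 1*(-688) = 5762 + 688 = 6450)
(-1596 + p) - 31204 = (-1596 + 6450) - 31204 = 4854 - 31204 = -26350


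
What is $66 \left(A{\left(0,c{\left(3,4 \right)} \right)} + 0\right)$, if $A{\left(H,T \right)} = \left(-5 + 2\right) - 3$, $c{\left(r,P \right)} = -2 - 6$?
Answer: $-396$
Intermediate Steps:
$c{\left(r,P \right)} = -8$ ($c{\left(r,P \right)} = -2 - 6 = -8$)
$A{\left(H,T \right)} = -6$ ($A{\left(H,T \right)} = -3 - 3 = -6$)
$66 \left(A{\left(0,c{\left(3,4 \right)} \right)} + 0\right) = 66 \left(-6 + 0\right) = 66 \left(-6\right) = -396$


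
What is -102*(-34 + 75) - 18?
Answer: -4200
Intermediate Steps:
-102*(-34 + 75) - 18 = -102*41 - 18 = -4182 - 18 = -4200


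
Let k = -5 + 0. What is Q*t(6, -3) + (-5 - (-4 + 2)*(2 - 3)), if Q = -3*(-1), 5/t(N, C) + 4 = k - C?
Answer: -19/2 ≈ -9.5000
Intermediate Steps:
k = -5
t(N, C) = 5/(-9 - C) (t(N, C) = 5/(-4 + (-5 - C)) = 5/(-9 - C))
Q = 3
Q*t(6, -3) + (-5 - (-4 + 2)*(2 - 3)) = 3*(-5/(9 - 3)) + (-5 - (-4 + 2)*(2 - 3)) = 3*(-5/6) + (-5 - (-2)*(-1)) = 3*(-5*1/6) + (-5 - 1*2) = 3*(-5/6) + (-5 - 2) = -5/2 - 7 = -19/2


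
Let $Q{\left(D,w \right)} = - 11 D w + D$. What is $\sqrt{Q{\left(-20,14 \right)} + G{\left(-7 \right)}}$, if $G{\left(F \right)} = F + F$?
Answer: $\sqrt{3046} \approx 55.191$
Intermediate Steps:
$Q{\left(D,w \right)} = D - 11 D w$ ($Q{\left(D,w \right)} = - 11 D w + D = D - 11 D w$)
$G{\left(F \right)} = 2 F$
$\sqrt{Q{\left(-20,14 \right)} + G{\left(-7 \right)}} = \sqrt{- 20 \left(1 - 154\right) + 2 \left(-7\right)} = \sqrt{- 20 \left(1 - 154\right) - 14} = \sqrt{\left(-20\right) \left(-153\right) - 14} = \sqrt{3060 - 14} = \sqrt{3046}$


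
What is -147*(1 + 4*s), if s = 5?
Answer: -3087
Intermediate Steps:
-147*(1 + 4*s) = -147*(1 + 4*5) = -147*(1 + 20) = -147*21 = -3087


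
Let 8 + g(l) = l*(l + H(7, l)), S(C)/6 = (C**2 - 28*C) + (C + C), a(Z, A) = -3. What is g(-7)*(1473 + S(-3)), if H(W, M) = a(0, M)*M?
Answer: -211470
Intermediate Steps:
H(W, M) = -3*M
S(C) = -156*C + 6*C**2 (S(C) = 6*((C**2 - 28*C) + (C + C)) = 6*((C**2 - 28*C) + 2*C) = 6*(C**2 - 26*C) = -156*C + 6*C**2)
g(l) = -8 - 2*l**2 (g(l) = -8 + l*(l - 3*l) = -8 + l*(-2*l) = -8 - 2*l**2)
g(-7)*(1473 + S(-3)) = (-8 - 2*(-7)**2)*(1473 + 6*(-3)*(-26 - 3)) = (-8 - 2*49)*(1473 + 6*(-3)*(-29)) = (-8 - 98)*(1473 + 522) = -106*1995 = -211470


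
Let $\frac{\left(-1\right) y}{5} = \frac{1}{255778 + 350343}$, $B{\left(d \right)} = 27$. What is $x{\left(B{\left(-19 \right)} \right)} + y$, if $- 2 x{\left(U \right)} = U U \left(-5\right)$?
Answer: $\frac{2209311035}{1212242} \approx 1822.5$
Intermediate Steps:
$x{\left(U \right)} = \frac{5 U^{2}}{2}$ ($x{\left(U \right)} = - \frac{U U \left(-5\right)}{2} = - \frac{U^{2} \left(-5\right)}{2} = - \frac{\left(-5\right) U^{2}}{2} = \frac{5 U^{2}}{2}$)
$y = - \frac{5}{606121}$ ($y = - \frac{5}{255778 + 350343} = - \frac{5}{606121} \approx -8.2492 \cdot 10^{-6}$)
$x{\left(B{\left(-19 \right)} \right)} + y = \frac{5 \cdot 27^{2}}{2} - \frac{5}{606121} = \frac{5}{2} \cdot 729 - \frac{5}{606121} = \frac{3645}{2} - \frac{5}{606121} = \frac{2209311035}{1212242}$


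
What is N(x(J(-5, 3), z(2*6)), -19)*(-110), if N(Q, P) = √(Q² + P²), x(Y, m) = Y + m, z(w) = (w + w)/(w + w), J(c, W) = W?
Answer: -110*√377 ≈ -2135.8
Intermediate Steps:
z(w) = 1 (z(w) = (2*w)/((2*w)) = (2*w)*(1/(2*w)) = 1)
N(Q, P) = √(P² + Q²)
N(x(J(-5, 3), z(2*6)), -19)*(-110) = √((-19)² + (3 + 1)²)*(-110) = √(361 + 4²)*(-110) = √(361 + 16)*(-110) = √377*(-110) = -110*√377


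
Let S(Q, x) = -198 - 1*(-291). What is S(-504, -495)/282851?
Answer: 93/282851 ≈ 0.00032880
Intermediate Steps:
S(Q, x) = 93 (S(Q, x) = -198 + 291 = 93)
S(-504, -495)/282851 = 93/282851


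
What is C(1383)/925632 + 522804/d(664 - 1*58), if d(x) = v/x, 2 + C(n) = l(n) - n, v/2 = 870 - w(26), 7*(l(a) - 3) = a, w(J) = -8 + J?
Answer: 85533586229963/460039104 ≈ 1.8593e+5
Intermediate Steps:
l(a) = 3 + a/7
v = 1704 (v = 2*(870 - (-8 + 26)) = 2*(870 - 1*18) = 2*(870 - 18) = 2*852 = 1704)
C(n) = 1 - 6*n/7 (C(n) = -2 + ((3 + n/7) - n) = -2 + (3 - 6*n/7) = 1 - 6*n/7)
d(x) = 1704/x
C(1383)/925632 + 522804/d(664 - 1*58) = (1 - 6/7*1383)/925632 + 522804/((1704/(664 - 1*58))) = (1 - 8298/7)*(1/925632) + 522804/((1704/(664 - 58))) = -8291/7*1/925632 + 522804/((1704/606)) = -8291/6479424 + 522804/((1704*(1/606))) = -8291/6479424 + 522804/(284/101) = -8291/6479424 + 522804*(101/284) = -8291/6479424 + 13200801/71 = 85533586229963/460039104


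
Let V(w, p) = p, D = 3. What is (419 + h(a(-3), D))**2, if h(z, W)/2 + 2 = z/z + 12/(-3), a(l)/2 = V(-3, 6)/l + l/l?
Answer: 167281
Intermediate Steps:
a(l) = 2 + 12/l (a(l) = 2*(6/l + l/l) = 2*(6/l + 1) = 2*(1 + 6/l) = 2 + 12/l)
h(z, W) = -10 (h(z, W) = -4 + 2*(z/z + 12/(-3)) = -4 + 2*(1 + 12*(-1/3)) = -4 + 2*(1 - 4) = -4 + 2*(-3) = -4 - 6 = -10)
(419 + h(a(-3), D))**2 = (419 - 10)**2 = 409**2 = 167281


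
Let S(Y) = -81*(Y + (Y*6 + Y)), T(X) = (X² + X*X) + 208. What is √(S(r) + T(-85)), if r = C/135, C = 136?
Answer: √350130/5 ≈ 118.34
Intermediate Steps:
T(X) = 208 + 2*X² (T(X) = (X² + X²) + 208 = 2*X² + 208 = 208 + 2*X²)
r = 136/135 ≈ 1.0074
S(Y) = -648*Y (S(Y) = -81*(Y + (6*Y + Y)) = -81*(Y + 7*Y) = -648*Y)
√(S(r) + T(-85)) = √(-648*136/135 + (208 + 2*(-85)²)) = √(-3264/5 + (208 + 2*7225)) = √(-3264/5 + (208 + 14450)) = √(-3264/5 + 14658) = √(70026/5) = √350130/5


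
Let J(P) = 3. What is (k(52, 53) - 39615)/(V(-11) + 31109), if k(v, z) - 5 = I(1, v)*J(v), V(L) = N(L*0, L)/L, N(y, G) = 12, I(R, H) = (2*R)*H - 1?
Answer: -432311/342187 ≈ -1.2634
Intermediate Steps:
I(R, H) = -1 + 2*H*R (I(R, H) = 2*H*R - 1 = -1 + 2*H*R)
V(L) = 12/L
k(v, z) = 2 + 6*v (k(v, z) = 5 + (-1 + 2*v*1)*3 = 5 + (-1 + 2*v)*3 = 5 + (-3 + 6*v) = 2 + 6*v)
(k(52, 53) - 39615)/(V(-11) + 31109) = ((2 + 6*52) - 39615)/(12/(-11) + 31109) = ((2 + 312) - 39615)/(12*(-1/11) + 31109) = (314 - 39615)/(-12/11 + 31109) = -39301/342187/11 = -39301*11/342187 = -432311/342187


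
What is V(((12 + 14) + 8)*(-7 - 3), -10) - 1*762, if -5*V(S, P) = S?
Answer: -694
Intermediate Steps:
V(S, P) = -S/5
V(((12 + 14) + 8)*(-7 - 3), -10) - 1*762 = -((12 + 14) + 8)*(-7 - 3)/5 - 1*762 = -(26 + 8)*(-10)/5 - 762 = -34*(-10)/5 - 762 = -⅕*(-340) - 762 = 68 - 762 = -694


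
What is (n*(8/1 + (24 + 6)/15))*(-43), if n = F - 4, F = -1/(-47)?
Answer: 80410/47 ≈ 1710.9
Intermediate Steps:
F = 1/47 (F = -1*(-1/47) = 1/47 ≈ 0.021277)
n = -187/47 (n = 1/47 - 4 = -187/47 ≈ -3.9787)
(n*(8/1 + (24 + 6)/15))*(-43) = -187*(8/1 + (24 + 6)/15)/47*(-43) = -187*(8*1 + 30*(1/15))/47*(-43) = -187*(8 + 2)/47*(-43) = -187/47*10*(-43) = -1870/47*(-43) = 80410/47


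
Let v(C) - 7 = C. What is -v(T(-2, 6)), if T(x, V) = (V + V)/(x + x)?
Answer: -4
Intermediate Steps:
T(x, V) = V/x (T(x, V) = (2*V)/((2*x)) = (2*V)*(1/(2*x)) = V/x)
v(C) = 7 + C
-v(T(-2, 6)) = -(7 + 6/(-2)) = -(7 + 6*(-½)) = -(7 - 3) = -1*4 = -4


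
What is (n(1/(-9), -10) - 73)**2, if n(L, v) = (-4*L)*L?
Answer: 35010889/6561 ≈ 5336.2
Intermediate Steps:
n(L, v) = -4*L**2
(n(1/(-9), -10) - 73)**2 = (-4*(1/(-9))**2 - 73)**2 = (-4*(-1/9)**2 - 73)**2 = (-4*1/81 - 73)**2 = (-4/81 - 73)**2 = (-5917/81)**2 = 35010889/6561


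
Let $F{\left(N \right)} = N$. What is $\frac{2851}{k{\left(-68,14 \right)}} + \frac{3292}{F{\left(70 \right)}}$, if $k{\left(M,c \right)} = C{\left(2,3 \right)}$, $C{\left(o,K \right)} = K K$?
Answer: $\frac{114599}{315} \approx 363.81$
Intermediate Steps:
$C{\left(o,K \right)} = K^{2}$
$k{\left(M,c \right)} = 9$ ($k{\left(M,c \right)} = 3^{2} = 9$)
$\frac{2851}{k{\left(-68,14 \right)}} + \frac{3292}{F{\left(70 \right)}} = \frac{2851}{9} + \frac{3292}{70} = 2851 \cdot \frac{1}{9} + 3292 \cdot \frac{1}{70} = \frac{2851}{9} + \frac{1646}{35} = \frac{114599}{315}$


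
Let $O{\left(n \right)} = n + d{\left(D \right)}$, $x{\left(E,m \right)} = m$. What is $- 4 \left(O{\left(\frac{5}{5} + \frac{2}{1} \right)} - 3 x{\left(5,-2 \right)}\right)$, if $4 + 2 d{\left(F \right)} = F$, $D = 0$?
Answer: $-28$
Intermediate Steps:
$d{\left(F \right)} = -2 + \frac{F}{2}$
$O{\left(n \right)} = -2 + n$ ($O{\left(n \right)} = n + \left(-2 + \frac{1}{2} \cdot 0\right) = n + \left(-2 + 0\right) = n - 2 = -2 + n$)
$- 4 \left(O{\left(\frac{5}{5} + \frac{2}{1} \right)} - 3 x{\left(5,-2 \right)}\right) = - 4 \left(\left(-2 + \left(\frac{5}{5} + \frac{2}{1}\right)\right) - -6\right) = - 4 \left(\left(-2 + \left(5 \cdot \frac{1}{5} + 2 \cdot 1\right)\right) + 6\right) = - 4 \left(\left(-2 + \left(1 + 2\right)\right) + 6\right) = - 4 \left(\left(-2 + 3\right) + 6\right) = - 4 \left(1 + 6\right) = \left(-4\right) 7 = -28$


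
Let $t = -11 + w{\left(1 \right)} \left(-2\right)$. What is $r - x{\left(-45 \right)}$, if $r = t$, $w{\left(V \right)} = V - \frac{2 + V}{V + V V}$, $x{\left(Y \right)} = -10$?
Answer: $0$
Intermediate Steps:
$w{\left(V \right)} = V - \frac{2 + V}{V + V^{2}}$
$t = -10$ ($t = -11 + \frac{-2 + 1^{2} + 1^{3} - 1}{1 \left(1 + 1\right)} \left(-2\right) = -11 + 1 \cdot \frac{1}{2} \left(-2 + 1 + 1 - 1\right) \left(-2\right) = -11 + 1 \cdot \frac{1}{2} \left(-1\right) \left(-2\right) = -11 - -1 = -11 + 1 = -10$)
$r = -10$
$r - x{\left(-45 \right)} = -10 - -10 = -10 + 10 = 0$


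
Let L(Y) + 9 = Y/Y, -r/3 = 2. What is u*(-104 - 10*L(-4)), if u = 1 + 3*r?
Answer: 408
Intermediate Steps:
r = -6 (r = -3*2 = -6)
L(Y) = -8 (L(Y) = -9 + Y/Y = -9 + 1 = -8)
u = -17 (u = 1 + 3*(-6) = 1 - 18 = -17)
u*(-104 - 10*L(-4)) = -17*(-104 - 10*(-8)) = -17*(-104 + 80) = -17*(-24) = 408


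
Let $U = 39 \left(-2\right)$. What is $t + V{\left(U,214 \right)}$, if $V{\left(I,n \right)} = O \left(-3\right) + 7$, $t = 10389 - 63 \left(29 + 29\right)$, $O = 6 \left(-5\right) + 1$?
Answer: $6829$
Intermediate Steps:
$U = -78$
$O = -29$ ($O = -30 + 1 = -29$)
$t = 6735$ ($t = 10389 - 3654 = 6735$)
$V{\left(I,n \right)} = 94$ ($V{\left(I,n \right)} = \left(-29\right) \left(-3\right) + 7 = 87 + 7 = 94$)
$t + V{\left(U,214 \right)} = 6735 + 94 = 6829$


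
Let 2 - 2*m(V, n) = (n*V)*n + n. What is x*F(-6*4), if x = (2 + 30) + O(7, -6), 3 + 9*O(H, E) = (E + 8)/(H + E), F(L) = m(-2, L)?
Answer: 169043/9 ≈ 18783.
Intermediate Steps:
m(V, n) = 1 - n/2 - V*n²/2 (m(V, n) = 1 - ((n*V)*n + n)/2 = 1 - ((V*n)*n + n)/2 = 1 - (V*n² + n)/2 = 1 - (n + V*n²)/2 = 1 + (-n/2 - V*n²/2) = 1 - n/2 - V*n²/2)
F(L) = 1 + L² - L/2 (F(L) = 1 - L/2 - ½*(-2)*L² = 1 - L/2 + L² = 1 + L² - L/2)
O(H, E) = -⅓ + (8 + E)/(9*(E + H)) (O(H, E) = -⅓ + ((E + 8)/(H + E))/9 = -⅓ + ((8 + E)/(E + H))/9 = -⅓ + (8 + E)/(9*(E + H)))
x = 287/9 (x = (2 + 30) + (8 - 3*7 - 2*(-6))/(9*(-6 + 7)) = 32 + (⅑)*(8 - 21 + 12)/1 = 32 + (⅑)*1*(-1) = 32 - ⅑ = 287/9 ≈ 31.889)
x*F(-6*4) = 287*(1 + (-6*4)² - (-3)*4)/9 = 287*(1 + (-24)² - ½*(-24))/9 = 287*(1 + 576 + 12)/9 = (287/9)*589 = 169043/9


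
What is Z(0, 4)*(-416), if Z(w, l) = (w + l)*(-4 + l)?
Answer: 0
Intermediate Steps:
Z(w, l) = (-4 + l)*(l + w) (Z(w, l) = (l + w)*(-4 + l) = (-4 + l)*(l + w))
Z(0, 4)*(-416) = (4² - 4*4 - 4*0 + 4*0)*(-416) = (16 - 16 + 0 + 0)*(-416) = 0*(-416) = 0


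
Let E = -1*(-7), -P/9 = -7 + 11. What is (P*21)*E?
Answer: -5292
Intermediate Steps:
P = -36 (P = -9*(-7 + 11) = -9*4 = -36)
E = 7
(P*21)*E = -36*21*7 = -756*7 = -5292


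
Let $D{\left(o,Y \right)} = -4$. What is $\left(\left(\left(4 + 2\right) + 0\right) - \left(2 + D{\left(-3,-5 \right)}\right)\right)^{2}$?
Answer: $64$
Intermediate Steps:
$\left(\left(\left(4 + 2\right) + 0\right) - \left(2 + D{\left(-3,-5 \right)}\right)\right)^{2} = \left(\left(\left(4 + 2\right) + 0\right) - -2\right)^{2} = \left(\left(6 + 0\right) + \left(4 - 2\right)\right)^{2} = \left(6 + 2\right)^{2} = 8^{2} = 64$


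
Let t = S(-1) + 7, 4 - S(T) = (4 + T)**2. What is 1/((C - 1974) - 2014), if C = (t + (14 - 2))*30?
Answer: -1/3568 ≈ -0.00028027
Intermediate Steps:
S(T) = 4 - (4 + T)**2
t = 2 (t = (4 - (4 - 1)**2) + 7 = (4 - 1*3**2) + 7 = (4 - 1*9) + 7 = (4 - 9) + 7 = -5 + 7 = 2)
C = 420 (C = (2 + (14 - 2))*30 = (2 + 12)*30 = 14*30 = 420)
1/((C - 1974) - 2014) = 1/((420 - 1974) - 2014) = 1/(-1554 - 2014) = 1/(-3568) = -1/3568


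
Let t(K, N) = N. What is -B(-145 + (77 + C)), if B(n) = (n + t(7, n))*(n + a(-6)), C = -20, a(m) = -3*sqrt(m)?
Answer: -15488 - 528*I*sqrt(6) ≈ -15488.0 - 1293.3*I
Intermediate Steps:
B(n) = 2*n*(n - 3*I*sqrt(6)) (B(n) = (n + n)*(n - 3*I*sqrt(6)) = (2*n)*(n - 3*I*sqrt(6)) = 2*n*(n - 3*I*sqrt(6)))
-B(-145 + (77 + C)) = -2*(-145 + (77 - 20))*((-145 + (77 - 20)) - 3*I*sqrt(6)) = -2*(-145 + 57)*((-145 + 57) - 3*I*sqrt(6)) = -2*(-88)*(-88 - 3*I*sqrt(6)) = -(15488 + 528*I*sqrt(6)) = -15488 - 528*I*sqrt(6)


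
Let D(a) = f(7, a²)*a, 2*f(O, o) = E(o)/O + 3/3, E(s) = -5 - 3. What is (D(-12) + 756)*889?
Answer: 672846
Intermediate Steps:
E(s) = -8
f(O, o) = ½ - 4/O (f(O, o) = (-8/O + 3/3)/2 = (-8/O + 3*(⅓))/2 = (-8/O + 1)/2 = (1 - 8/O)/2 = ½ - 4/O)
D(a) = -a/14 (D(a) = ((½)*(-8 + 7)/7)*a = ((½)*(⅐)*(-1))*a = -a/14)
(D(-12) + 756)*889 = (-1/14*(-12) + 756)*889 = (6/7 + 756)*889 = (5298/7)*889 = 672846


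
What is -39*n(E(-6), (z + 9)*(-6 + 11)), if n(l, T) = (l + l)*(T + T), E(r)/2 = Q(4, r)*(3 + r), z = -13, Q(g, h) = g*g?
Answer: -299520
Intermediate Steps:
Q(g, h) = g**2
E(r) = 96 + 32*r (E(r) = 2*(4**2*(3 + r)) = 2*(16*(3 + r)) = 2*(48 + 16*r) = 96 + 32*r)
n(l, T) = 4*T*l (n(l, T) = (2*l)*(2*T) = 4*T*l)
-39*n(E(-6), (z + 9)*(-6 + 11)) = -156*(-13 + 9)*(-6 + 11)*(96 + 32*(-6)) = -156*(-4*5)*(96 - 192) = -156*(-20)*(-96) = -39*7680 = -299520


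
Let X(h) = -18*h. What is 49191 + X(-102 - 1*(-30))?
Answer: 50487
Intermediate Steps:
49191 + X(-102 - 1*(-30)) = 49191 - 18*(-102 - 1*(-30)) = 49191 - 18*(-102 + 30) = 49191 - 18*(-72) = 49191 + 1296 = 50487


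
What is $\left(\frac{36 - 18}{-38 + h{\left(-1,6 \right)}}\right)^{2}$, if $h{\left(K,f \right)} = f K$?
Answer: $\frac{81}{484} \approx 0.16736$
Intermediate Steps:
$h{\left(K,f \right)} = K f$
$\left(\frac{36 - 18}{-38 + h{\left(-1,6 \right)}}\right)^{2} = \left(\frac{36 - 18}{-38 - 6}\right)^{2} = \left(\frac{18}{-38 - 6}\right)^{2} = \left(\frac{18}{-44}\right)^{2} = \left(18 \left(- \frac{1}{44}\right)\right)^{2} = \left(- \frac{9}{22}\right)^{2} = \frac{81}{484}$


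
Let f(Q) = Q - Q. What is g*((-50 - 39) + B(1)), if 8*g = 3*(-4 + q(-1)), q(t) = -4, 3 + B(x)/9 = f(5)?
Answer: 348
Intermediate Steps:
f(Q) = 0
B(x) = -27 (B(x) = -27 + 9*0 = -27 + 0 = -27)
g = -3 (g = (3*(-4 - 4))/8 = (3*(-8))/8 = (⅛)*(-24) = -3)
g*((-50 - 39) + B(1)) = -3*((-50 - 39) - 27) = -3*(-89 - 27) = -3*(-116) = 348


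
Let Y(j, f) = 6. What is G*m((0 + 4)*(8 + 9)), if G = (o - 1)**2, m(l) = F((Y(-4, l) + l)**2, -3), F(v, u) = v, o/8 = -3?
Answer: 3422500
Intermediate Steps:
o = -24 (o = 8*(-3) = -24)
m(l) = (6 + l)**2
G = 625 (G = (-24 - 1)**2 = (-25)**2 = 625)
G*m((0 + 4)*(8 + 9)) = 625*(6 + (0 + 4)*(8 + 9))**2 = 625*(6 + 4*17)**2 = 625*(6 + 68)**2 = 625*74**2 = 625*5476 = 3422500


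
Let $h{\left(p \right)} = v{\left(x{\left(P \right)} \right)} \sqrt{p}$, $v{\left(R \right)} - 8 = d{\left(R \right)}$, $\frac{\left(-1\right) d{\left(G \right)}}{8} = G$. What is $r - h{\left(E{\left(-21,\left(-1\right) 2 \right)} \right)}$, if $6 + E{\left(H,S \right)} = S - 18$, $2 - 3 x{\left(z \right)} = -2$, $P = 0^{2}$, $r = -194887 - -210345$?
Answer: $15458 + \frac{8 i \sqrt{26}}{3} \approx 15458.0 + 13.597 i$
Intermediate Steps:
$r = 15458$ ($r = -194887 + 210345 = 15458$)
$P = 0$
$d{\left(G \right)} = - 8 G$
$x{\left(z \right)} = \frac{4}{3}$ ($x{\left(z \right)} = \frac{2}{3} - - \frac{2}{3} = \frac{2}{3} + \frac{2}{3} = \frac{4}{3}$)
$v{\left(R \right)} = 8 - 8 R$
$E{\left(H,S \right)} = -24 + S$ ($E{\left(H,S \right)} = -6 + \left(S - 18\right) = -6 + \left(-18 + S\right) = -24 + S$)
$h{\left(p \right)} = - \frac{8 \sqrt{p}}{3}$ ($h{\left(p \right)} = \left(8 - \frac{32}{3}\right) \sqrt{p} = - \frac{8 \sqrt{p}}{3}$)
$r - h{\left(E{\left(-21,\left(-1\right) 2 \right)} \right)} = 15458 - - \frac{8 \sqrt{-24 - 2}}{3} = 15458 - - \frac{8 \sqrt{-26}}{3} = 15458 - - \frac{8 i \sqrt{26}}{3} = 15458 + \frac{8 i \sqrt{26}}{3}$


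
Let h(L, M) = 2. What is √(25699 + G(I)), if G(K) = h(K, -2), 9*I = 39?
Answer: √25701 ≈ 160.32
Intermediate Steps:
I = 13/3 (I = (⅑)*39 = 13/3 ≈ 4.3333)
G(K) = 2
√(25699 + G(I)) = √(25699 + 2) = √25701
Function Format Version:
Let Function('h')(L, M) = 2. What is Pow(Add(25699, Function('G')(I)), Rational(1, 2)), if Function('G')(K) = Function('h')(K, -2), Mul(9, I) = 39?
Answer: Pow(25701, Rational(1, 2)) ≈ 160.32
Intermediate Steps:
I = Rational(13, 3) (I = Mul(Rational(1, 9), 39) = Rational(13, 3) ≈ 4.3333)
Function('G')(K) = 2
Pow(Add(25699, Function('G')(I)), Rational(1, 2)) = Pow(Add(25699, 2), Rational(1, 2)) = Pow(25701, Rational(1, 2))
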